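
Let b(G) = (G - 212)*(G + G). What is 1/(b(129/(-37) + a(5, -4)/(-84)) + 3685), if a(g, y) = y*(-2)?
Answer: 603729/3157085327 ≈ 0.00019123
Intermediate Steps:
a(g, y) = -2*y
b(G) = 2*G*(-212 + G) (b(G) = (-212 + G)*(2*G) = 2*G*(-212 + G))
1/(b(129/(-37) + a(5, -4)/(-84)) + 3685) = 1/(2*(129/(-37) - 2*(-4)/(-84))*(-212 + (129/(-37) - 2*(-4)/(-84))) + 3685) = 1/(2*(129*(-1/37) + 8*(-1/84))*(-212 + (129*(-1/37) + 8*(-1/84))) + 3685) = 1/(2*(-129/37 - 2/21)*(-212 + (-129/37 - 2/21)) + 3685) = 1/(2*(-2783/777)*(-212 - 2783/777) + 3685) = 1/(2*(-2783/777)*(-167507/777) + 3685) = 1/(932343962/603729 + 3685) = 1/(3157085327/603729) = 603729/3157085327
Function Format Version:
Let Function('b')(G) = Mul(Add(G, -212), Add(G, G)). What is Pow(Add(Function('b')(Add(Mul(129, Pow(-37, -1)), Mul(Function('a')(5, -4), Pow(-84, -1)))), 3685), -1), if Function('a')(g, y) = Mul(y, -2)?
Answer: Rational(603729, 3157085327) ≈ 0.00019123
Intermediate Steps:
Function('a')(g, y) = Mul(-2, y)
Function('b')(G) = Mul(2, G, Add(-212, G)) (Function('b')(G) = Mul(Add(-212, G), Mul(2, G)) = Mul(2, G, Add(-212, G)))
Pow(Add(Function('b')(Add(Mul(129, Pow(-37, -1)), Mul(Function('a')(5, -4), Pow(-84, -1)))), 3685), -1) = Pow(Add(Mul(2, Add(Mul(129, Pow(-37, -1)), Mul(Mul(-2, -4), Pow(-84, -1))), Add(-212, Add(Mul(129, Pow(-37, -1)), Mul(Mul(-2, -4), Pow(-84, -1))))), 3685), -1) = Pow(Add(Mul(2, Add(Mul(129, Rational(-1, 37)), Mul(8, Rational(-1, 84))), Add(-212, Add(Mul(129, Rational(-1, 37)), Mul(8, Rational(-1, 84))))), 3685), -1) = Pow(Add(Mul(2, Add(Rational(-129, 37), Rational(-2, 21)), Add(-212, Add(Rational(-129, 37), Rational(-2, 21)))), 3685), -1) = Pow(Add(Mul(2, Rational(-2783, 777), Add(-212, Rational(-2783, 777))), 3685), -1) = Pow(Add(Mul(2, Rational(-2783, 777), Rational(-167507, 777)), 3685), -1) = Pow(Add(Rational(932343962, 603729), 3685), -1) = Pow(Rational(3157085327, 603729), -1) = Rational(603729, 3157085327)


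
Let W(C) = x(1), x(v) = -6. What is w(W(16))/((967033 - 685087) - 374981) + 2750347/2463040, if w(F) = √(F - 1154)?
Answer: 2750347/2463040 - 2*I*√290/93035 ≈ 1.1166 - 0.00036609*I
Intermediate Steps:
W(C) = -6
w(F) = √(-1154 + F)
w(W(16))/((967033 - 685087) - 374981) + 2750347/2463040 = √(-1154 - 6)/((967033 - 685087) - 374981) + 2750347/2463040 = √(-1160)/(281946 - 374981) + 2750347*(1/2463040) = (2*I*√290)/(-93035) + 2750347/2463040 = (2*I*√290)*(-1/93035) + 2750347/2463040 = -2*I*√290/93035 + 2750347/2463040 = 2750347/2463040 - 2*I*√290/93035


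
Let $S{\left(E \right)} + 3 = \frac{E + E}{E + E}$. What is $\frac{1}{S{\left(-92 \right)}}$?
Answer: $- \frac{1}{2} \approx -0.5$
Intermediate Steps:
$S{\left(E \right)} = -2$ ($S{\left(E \right)} = -3 + \frac{E + E}{E + E} = -3 + \frac{2 E}{2 E} = -3 + 2 E \frac{1}{2 E} = -3 + 1 = -2$)
$\frac{1}{S{\left(-92 \right)}} = \frac{1}{-2} = - \frac{1}{2}$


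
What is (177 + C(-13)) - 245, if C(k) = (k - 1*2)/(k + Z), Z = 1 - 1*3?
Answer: -67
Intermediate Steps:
Z = -2 (Z = 1 - 3 = -2)
C(k) = 1 (C(k) = (k - 1*2)/(k - 2) = (k - 2)/(-2 + k) = (-2 + k)/(-2 + k) = 1)
(177 + C(-13)) - 245 = (177 + 1) - 245 = 178 - 245 = -67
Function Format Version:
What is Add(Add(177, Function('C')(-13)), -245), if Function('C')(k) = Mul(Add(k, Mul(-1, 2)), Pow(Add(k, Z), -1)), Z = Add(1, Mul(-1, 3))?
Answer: -67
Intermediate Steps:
Z = -2 (Z = Add(1, -3) = -2)
Function('C')(k) = 1 (Function('C')(k) = Mul(Add(k, Mul(-1, 2)), Pow(Add(k, -2), -1)) = Mul(Add(k, -2), Pow(Add(-2, k), -1)) = Mul(Add(-2, k), Pow(Add(-2, k), -1)) = 1)
Add(Add(177, Function('C')(-13)), -245) = Add(Add(177, 1), -245) = Add(178, -245) = -67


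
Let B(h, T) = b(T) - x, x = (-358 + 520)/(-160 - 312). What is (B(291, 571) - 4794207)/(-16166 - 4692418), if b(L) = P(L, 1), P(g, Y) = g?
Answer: 1131298015/1111225824 ≈ 1.0181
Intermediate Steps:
x = -81/236 (x = 162/(-472) = 162*(-1/472) = -81/236 ≈ -0.34322)
b(L) = L
B(h, T) = 81/236 + T (B(h, T) = T - 1*(-81/236) = T + 81/236 = 81/236 + T)
(B(291, 571) - 4794207)/(-16166 - 4692418) = ((81/236 + 571) - 4794207)/(-16166 - 4692418) = (134837/236 - 4794207)/(-4708584) = -1131298015/236*(-1/4708584) = 1131298015/1111225824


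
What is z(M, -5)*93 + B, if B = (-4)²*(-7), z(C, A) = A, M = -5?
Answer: -577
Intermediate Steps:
B = -112 (B = 16*(-7) = -112)
z(M, -5)*93 + B = -5*93 - 112 = -465 - 112 = -577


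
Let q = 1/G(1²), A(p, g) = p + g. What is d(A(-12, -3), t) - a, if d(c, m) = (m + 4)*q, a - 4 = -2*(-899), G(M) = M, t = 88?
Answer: -1710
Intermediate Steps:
A(p, g) = g + p
q = 1 (q = 1/(1²) = 1/1 = 1)
a = 1802 (a = 4 - 2*(-899) = 4 + 1798 = 1802)
d(c, m) = 4 + m (d(c, m) = (m + 4)*1 = (4 + m)*1 = 4 + m)
d(A(-12, -3), t) - a = (4 + 88) - 1*1802 = 92 - 1802 = -1710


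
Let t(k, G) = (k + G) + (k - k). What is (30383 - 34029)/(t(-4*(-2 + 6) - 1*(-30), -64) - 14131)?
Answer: 3646/14181 ≈ 0.25710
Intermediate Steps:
t(k, G) = G + k (t(k, G) = (G + k) + 0 = G + k)
(30383 - 34029)/(t(-4*(-2 + 6) - 1*(-30), -64) - 14131) = (30383 - 34029)/((-64 + (-4*(-2 + 6) - 1*(-30))) - 14131) = -3646/((-64 + (-4*4 + 30)) - 14131) = -3646/((-64 + (-16 + 30)) - 14131) = -3646/((-64 + 14) - 14131) = -3646/(-50 - 14131) = -3646/(-14181) = -3646*(-1/14181) = 3646/14181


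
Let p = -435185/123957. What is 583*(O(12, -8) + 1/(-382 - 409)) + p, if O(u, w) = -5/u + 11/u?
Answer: 56330145889/196099974 ≈ 287.25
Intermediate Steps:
O(u, w) = 6/u
p = -435185/123957 (p = -435185*1/123957 = -435185/123957 ≈ -3.5108)
583*(O(12, -8) + 1/(-382 - 409)) + p = 583*(6/12 + 1/(-382 - 409)) - 435185/123957 = 583*(6*(1/12) + 1/(-791)) - 435185/123957 = 583*(1/2 - 1/791) - 435185/123957 = 583*(789/1582) - 435185/123957 = 459987/1582 - 435185/123957 = 56330145889/196099974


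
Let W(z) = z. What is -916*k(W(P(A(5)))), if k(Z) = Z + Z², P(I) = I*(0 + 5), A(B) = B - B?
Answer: 0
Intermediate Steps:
A(B) = 0
P(I) = 5*I (P(I) = I*5 = 5*I)
-916*k(W(P(A(5)))) = -916*5*0*(1 + 5*0) = -0*(1 + 0) = -0 = -916*0 = 0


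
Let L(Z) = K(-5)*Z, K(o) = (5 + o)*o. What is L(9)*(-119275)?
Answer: 0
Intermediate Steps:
K(o) = o*(5 + o)
L(Z) = 0 (L(Z) = (-5*(5 - 5))*Z = (-5*0)*Z = 0*Z = 0)
L(9)*(-119275) = 0*(-119275) = 0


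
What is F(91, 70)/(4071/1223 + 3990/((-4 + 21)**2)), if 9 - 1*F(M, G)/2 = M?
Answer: -57965308/6056289 ≈ -9.5711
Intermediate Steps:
F(M, G) = 18 - 2*M
F(91, 70)/(4071/1223 + 3990/((-4 + 21)**2)) = (18 - 2*91)/(4071/1223 + 3990/((-4 + 21)**2)) = (18 - 182)/(4071*(1/1223) + 3990/(17**2)) = -164/(4071/1223 + 3990/289) = -164/6056289/353447 = -164*353447/6056289 = -57965308/6056289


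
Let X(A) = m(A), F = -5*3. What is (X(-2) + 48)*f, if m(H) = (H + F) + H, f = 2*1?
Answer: 58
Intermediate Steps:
F = -15
f = 2
m(H) = -15 + 2*H (m(H) = (H - 15) + H = (-15 + H) + H = -15 + 2*H)
X(A) = -15 + 2*A
(X(-2) + 48)*f = ((-15 + 2*(-2)) + 48)*2 = ((-15 - 4) + 48)*2 = (-19 + 48)*2 = 29*2 = 58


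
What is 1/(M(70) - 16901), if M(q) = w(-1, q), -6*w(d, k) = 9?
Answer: -2/33805 ≈ -5.9163e-5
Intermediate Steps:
w(d, k) = -3/2 (w(d, k) = -⅙*9 = -3/2)
M(q) = -3/2
1/(M(70) - 16901) = 1/(-3/2 - 16901) = 1/(-33805/2) = -2/33805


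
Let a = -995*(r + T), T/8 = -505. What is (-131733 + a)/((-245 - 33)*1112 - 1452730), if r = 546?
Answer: -3344797/1761866 ≈ -1.8984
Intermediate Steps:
T = -4040 (T = 8*(-505) = -4040)
a = 3476530 (a = -995*(546 - 4040) = -995*(-3494) = 3476530)
(-131733 + a)/((-245 - 33)*1112 - 1452730) = (-131733 + 3476530)/((-245 - 33)*1112 - 1452730) = 3344797/(-278*1112 - 1452730) = 3344797/(-309136 - 1452730) = 3344797/(-1761866) = 3344797*(-1/1761866) = -3344797/1761866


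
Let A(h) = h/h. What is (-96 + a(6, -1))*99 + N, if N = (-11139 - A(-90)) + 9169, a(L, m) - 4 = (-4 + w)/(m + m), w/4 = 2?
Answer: -11277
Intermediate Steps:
w = 8 (w = 4*2 = 8)
A(h) = 1
a(L, m) = 4 + 2/m (a(L, m) = 4 + (-4 + 8)/(m + m) = 4 + 4/((2*m)) = 4 + 4*(1/(2*m)) = 4 + 2/m)
N = -1971 (N = (-11139 - 1*1) + 9169 = (-11139 - 1) + 9169 = -11140 + 9169 = -1971)
(-96 + a(6, -1))*99 + N = (-96 + (4 + 2/(-1)))*99 - 1971 = (-96 + (4 + 2*(-1)))*99 - 1971 = (-96 + (4 - 2))*99 - 1971 = (-96 + 2)*99 - 1971 = -94*99 - 1971 = -9306 - 1971 = -11277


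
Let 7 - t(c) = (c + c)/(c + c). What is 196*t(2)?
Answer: 1176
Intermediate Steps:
t(c) = 6 (t(c) = 7 - (c + c)/(c + c) = 7 - 2*c/(2*c) = 7 - 2*c*1/(2*c) = 7 - 1*1 = 7 - 1 = 6)
196*t(2) = 196*6 = 1176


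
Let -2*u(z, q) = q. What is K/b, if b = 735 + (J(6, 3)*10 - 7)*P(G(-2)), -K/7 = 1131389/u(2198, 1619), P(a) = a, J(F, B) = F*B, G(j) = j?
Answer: 15839446/629791 ≈ 25.150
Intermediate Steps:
u(z, q) = -q/2
J(F, B) = B*F
K = 15839446/1619 (K = -7919723/((-1/2*1619)) = -7919723/(-1619/2) = -7919723*(-2)/1619 = -7*(-2262778/1619) = 15839446/1619 ≈ 9783.5)
b = 389 (b = 735 + ((3*6)*10 - 7)*(-2) = 735 + (18*10 - 7)*(-2) = 735 + (180 - 7)*(-2) = 735 + 173*(-2) = 735 - 346 = 389)
K/b = (15839446/1619)/389 = (15839446/1619)*(1/389) = 15839446/629791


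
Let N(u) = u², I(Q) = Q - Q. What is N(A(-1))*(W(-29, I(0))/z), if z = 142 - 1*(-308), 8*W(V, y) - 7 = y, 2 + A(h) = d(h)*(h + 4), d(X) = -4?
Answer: 343/900 ≈ 0.38111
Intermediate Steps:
I(Q) = 0
A(h) = -18 - 4*h (A(h) = -2 - 4*(h + 4) = -2 - 4*(4 + h) = -2 + (-16 - 4*h) = -18 - 4*h)
W(V, y) = 7/8 + y/8
z = 450 (z = 142 + 308 = 450)
N(A(-1))*(W(-29, I(0))/z) = (-18 - 4*(-1))²*((7/8 + (⅛)*0)/450) = (-18 + 4)²*((7/8 + 0)*(1/450)) = (-14)²*((7/8)*(1/450)) = 196*(7/3600) = 343/900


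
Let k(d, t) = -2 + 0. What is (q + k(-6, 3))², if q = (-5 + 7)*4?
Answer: 36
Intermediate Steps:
q = 8 (q = 2*4 = 8)
k(d, t) = -2
(q + k(-6, 3))² = (8 - 2)² = 6² = 36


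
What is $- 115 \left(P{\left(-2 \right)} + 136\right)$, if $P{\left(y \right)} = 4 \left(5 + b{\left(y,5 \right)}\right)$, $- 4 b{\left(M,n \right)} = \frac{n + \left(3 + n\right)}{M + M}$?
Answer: $- \frac{73255}{4} \approx -18314.0$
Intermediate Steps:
$b{\left(M,n \right)} = - \frac{3 + 2 n}{8 M}$ ($b{\left(M,n \right)} = - \frac{\left(n + \left(3 + n\right)\right) \frac{1}{M + M}}{4} = - \frac{\left(3 + 2 n\right) \frac{1}{2 M}}{4} = - \frac{\frac{1}{2} \frac{1}{M} \left(3 + 2 n\right)}{4} = - \frac{3 + 2 n}{8 M}$)
$P{\left(y \right)} = 20 - \frac{13}{2 y}$ ($P{\left(y \right)} = 4 \left(5 + \frac{-3 - 10}{8 y}\right) = 4 \left(5 + \frac{1}{8} \frac{1}{y} \left(-13\right)\right) = 4 \left(5 - \frac{13}{8 y}\right) = 20 - \frac{13}{2 y}$)
$- 115 \left(P{\left(-2 \right)} + 136\right) = - 115 \left(\left(20 - \frac{13}{2 \left(-2\right)}\right) + 136\right) = - 115 \left(\left(20 - - \frac{13}{4}\right) + 136\right) = - 115 \left(\left(20 + \frac{13}{4}\right) + 136\right) = - 115 \left(\frac{93}{4} + 136\right) = \left(-115\right) \frac{637}{4} = - \frac{73255}{4}$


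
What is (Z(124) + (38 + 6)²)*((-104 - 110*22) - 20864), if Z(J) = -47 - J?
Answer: -41279820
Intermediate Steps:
(Z(124) + (38 + 6)²)*((-104 - 110*22) - 20864) = ((-47 - 1*124) + (38 + 6)²)*((-104 - 110*22) - 20864) = ((-47 - 124) + 44²)*((-104 - 2420) - 20864) = (-171 + 1936)*(-2524 - 20864) = 1765*(-23388) = -41279820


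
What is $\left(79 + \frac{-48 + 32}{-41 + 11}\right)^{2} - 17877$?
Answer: $- \frac{2599076}{225} \approx -11551.0$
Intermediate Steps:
$\left(79 + \frac{-48 + 32}{-41 + 11}\right)^{2} - 17877 = \left(79 - \frac{16}{-30}\right)^{2} - 17877 = \left(79 - - \frac{8}{15}\right)^{2} - 17877 = \left(79 + \frac{8}{15}\right)^{2} - 17877 = \left(\frac{1193}{15}\right)^{2} - 17877 = \frac{1423249}{225} - 17877 = - \frac{2599076}{225}$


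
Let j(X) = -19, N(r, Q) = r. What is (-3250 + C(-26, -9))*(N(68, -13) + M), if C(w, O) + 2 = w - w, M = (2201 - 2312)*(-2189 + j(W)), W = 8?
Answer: -797247312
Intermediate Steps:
M = 245088 (M = (2201 - 2312)*(-2189 - 19) = -111*(-2208) = 245088)
C(w, O) = -2 (C(w, O) = -2 + (w - w) = -2 + 0 = -2)
(-3250 + C(-26, -9))*(N(68, -13) + M) = (-3250 - 2)*(68 + 245088) = -3252*245156 = -797247312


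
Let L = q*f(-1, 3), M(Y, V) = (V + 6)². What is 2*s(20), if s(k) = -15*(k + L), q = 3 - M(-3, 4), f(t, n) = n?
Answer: 8130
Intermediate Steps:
M(Y, V) = (6 + V)²
q = -97 (q = 3 - (6 + 4)² = 3 - 1*10² = 3 - 1*100 = 3 - 100 = -97)
L = -291 (L = -97*3 = -291)
s(k) = 4365 - 15*k (s(k) = -15*(k - 291) = -15*(-291 + k) = 4365 - 15*k)
2*s(20) = 2*(4365 - 15*20) = 2*(4365 - 300) = 2*4065 = 8130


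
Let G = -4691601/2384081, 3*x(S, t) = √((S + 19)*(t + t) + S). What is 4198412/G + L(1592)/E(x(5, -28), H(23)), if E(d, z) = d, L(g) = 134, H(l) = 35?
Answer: -10009354279372/4691601 - 402*I*√1339/1339 ≈ -2.1335e+6 - 10.986*I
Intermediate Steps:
x(S, t) = √(S + 2*t*(19 + S))/3 (x(S, t) = √((S + 19)*(t + t) + S)/3 = √((19 + S)*(2*t) + S)/3 = √(2*t*(19 + S) + S)/3 = √(S + 2*t*(19 + S))/3)
G = -4691601/2384081 (G = -4691601*1/2384081 = -4691601/2384081 ≈ -1.9679)
4198412/G + L(1592)/E(x(5, -28), H(23)) = 4198412/(-4691601/2384081) + 134/((√(5 + 38*(-28) + 2*5*(-28))/3)) = 4198412*(-2384081/4691601) + 134/((√(5 - 1064 - 280)/3)) = -10009354279372/4691601 + 134/((√(-1339)/3)) = -10009354279372/4691601 + 134/(((I*√1339)/3)) = -10009354279372/4691601 + 134/((I*√1339/3)) = -10009354279372/4691601 + 134*(-3*I*√1339/1339) = -10009354279372/4691601 - 402*I*√1339/1339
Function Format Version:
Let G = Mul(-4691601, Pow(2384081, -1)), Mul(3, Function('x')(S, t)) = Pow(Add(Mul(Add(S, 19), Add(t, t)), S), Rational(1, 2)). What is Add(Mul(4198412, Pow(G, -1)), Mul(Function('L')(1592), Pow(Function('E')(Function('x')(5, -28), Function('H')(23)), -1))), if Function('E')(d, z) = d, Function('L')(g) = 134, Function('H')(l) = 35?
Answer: Add(Rational(-10009354279372, 4691601), Mul(Rational(-402, 1339), I, Pow(1339, Rational(1, 2)))) ≈ Add(-2.1335e+6, Mul(-10.986, I))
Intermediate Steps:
Function('x')(S, t) = Mul(Rational(1, 3), Pow(Add(S, Mul(2, t, Add(19, S))), Rational(1, 2))) (Function('x')(S, t) = Mul(Rational(1, 3), Pow(Add(Mul(Add(S, 19), Add(t, t)), S), Rational(1, 2))) = Mul(Rational(1, 3), Pow(Add(Mul(Add(19, S), Mul(2, t)), S), Rational(1, 2))) = Mul(Rational(1, 3), Pow(Add(Mul(2, t, Add(19, S)), S), Rational(1, 2))) = Mul(Rational(1, 3), Pow(Add(S, Mul(2, t, Add(19, S))), Rational(1, 2))))
G = Rational(-4691601, 2384081) (G = Mul(-4691601, Rational(1, 2384081)) = Rational(-4691601, 2384081) ≈ -1.9679)
Add(Mul(4198412, Pow(G, -1)), Mul(Function('L')(1592), Pow(Function('E')(Function('x')(5, -28), Function('H')(23)), -1))) = Add(Mul(4198412, Pow(Rational(-4691601, 2384081), -1)), Mul(134, Pow(Mul(Rational(1, 3), Pow(Add(5, Mul(38, -28), Mul(2, 5, -28)), Rational(1, 2))), -1))) = Add(Mul(4198412, Rational(-2384081, 4691601)), Mul(134, Pow(Mul(Rational(1, 3), Pow(Add(5, -1064, -280), Rational(1, 2))), -1))) = Add(Rational(-10009354279372, 4691601), Mul(134, Pow(Mul(Rational(1, 3), Pow(-1339, Rational(1, 2))), -1))) = Add(Rational(-10009354279372, 4691601), Mul(134, Pow(Mul(Rational(1, 3), Mul(I, Pow(1339, Rational(1, 2)))), -1))) = Add(Rational(-10009354279372, 4691601), Mul(134, Pow(Mul(Rational(1, 3), I, Pow(1339, Rational(1, 2))), -1))) = Add(Rational(-10009354279372, 4691601), Mul(134, Mul(Rational(-3, 1339), I, Pow(1339, Rational(1, 2))))) = Add(Rational(-10009354279372, 4691601), Mul(Rational(-402, 1339), I, Pow(1339, Rational(1, 2))))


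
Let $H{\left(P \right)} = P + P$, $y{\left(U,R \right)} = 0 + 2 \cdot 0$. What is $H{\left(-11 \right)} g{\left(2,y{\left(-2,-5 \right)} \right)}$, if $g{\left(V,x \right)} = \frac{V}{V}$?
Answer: $-22$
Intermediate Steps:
$y{\left(U,R \right)} = 0$ ($y{\left(U,R \right)} = 0 + 0 = 0$)
$g{\left(V,x \right)} = 1$
$H{\left(P \right)} = 2 P$
$H{\left(-11 \right)} g{\left(2,y{\left(-2,-5 \right)} \right)} = 2 \left(-11\right) 1 = \left(-22\right) 1 = -22$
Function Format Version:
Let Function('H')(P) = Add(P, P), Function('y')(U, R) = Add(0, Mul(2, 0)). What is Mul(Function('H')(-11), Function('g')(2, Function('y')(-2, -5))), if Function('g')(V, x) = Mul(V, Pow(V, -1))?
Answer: -22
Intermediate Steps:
Function('y')(U, R) = 0 (Function('y')(U, R) = Add(0, 0) = 0)
Function('g')(V, x) = 1
Function('H')(P) = Mul(2, P)
Mul(Function('H')(-11), Function('g')(2, Function('y')(-2, -5))) = Mul(Mul(2, -11), 1) = Mul(-22, 1) = -22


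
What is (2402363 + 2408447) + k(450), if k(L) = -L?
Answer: 4810360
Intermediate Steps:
(2402363 + 2408447) + k(450) = (2402363 + 2408447) - 1*450 = 4810810 - 450 = 4810360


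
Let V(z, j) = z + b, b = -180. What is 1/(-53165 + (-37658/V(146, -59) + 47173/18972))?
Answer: -18972/987586043 ≈ -1.9210e-5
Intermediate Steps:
V(z, j) = -180 + z (V(z, j) = z - 180 = -180 + z)
1/(-53165 + (-37658/V(146, -59) + 47173/18972)) = 1/(-53165 + (-37658/(-180 + 146) + 47173/18972)) = 1/(-53165 + (-37658/(-34) + 47173*(1/18972))) = 1/(-53165 + (-37658*(-1/34) + 47173/18972)) = 1/(-53165 + (18829/17 + 47173/18972)) = 1/(-53165 + 21060337/18972) = 1/(-987586043/18972) = -18972/987586043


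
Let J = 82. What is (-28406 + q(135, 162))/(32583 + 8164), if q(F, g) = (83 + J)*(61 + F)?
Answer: 562/5821 ≈ 0.096547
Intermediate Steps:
q(F, g) = 10065 + 165*F (q(F, g) = (83 + 82)*(61 + F) = 165*(61 + F) = 10065 + 165*F)
(-28406 + q(135, 162))/(32583 + 8164) = (-28406 + (10065 + 165*135))/(32583 + 8164) = (-28406 + (10065 + 22275))/40747 = (-28406 + 32340)*(1/40747) = 3934*(1/40747) = 562/5821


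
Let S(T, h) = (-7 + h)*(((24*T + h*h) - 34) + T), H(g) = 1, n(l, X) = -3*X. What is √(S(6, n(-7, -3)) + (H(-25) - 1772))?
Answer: 9*I*√17 ≈ 37.108*I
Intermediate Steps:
S(T, h) = (-7 + h)*(-34 + h² + 25*T) (S(T, h) = (-7 + h)*(((24*T + h²) - 34) + T) = (-7 + h)*(((h² + 24*T) - 34) + T) = (-7 + h)*((-34 + h² + 24*T) + T) = (-7 + h)*(-34 + h² + 25*T))
√(S(6, n(-7, -3)) + (H(-25) - 1772)) = √((238 + (-3*(-3))³ - 175*6 - (-102)*(-3) - 7*(-3*(-3))² + 25*6*(-3*(-3))) + (1 - 1772)) = √((238 + 9³ - 1050 - 34*9 - 7*9² + 25*6*9) - 1771) = √((238 + 729 - 1050 - 306 - 7*81 + 1350) - 1771) = √((238 + 729 - 1050 - 306 - 567 + 1350) - 1771) = √(394 - 1771) = √(-1377) = 9*I*√17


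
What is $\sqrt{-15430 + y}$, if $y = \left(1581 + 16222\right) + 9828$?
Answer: $7 \sqrt{249} \approx 110.46$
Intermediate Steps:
$y = 27631$ ($y = 17803 + 9828 = 27631$)
$\sqrt{-15430 + y} = \sqrt{-15430 + 27631} = \sqrt{12201} = 7 \sqrt{249}$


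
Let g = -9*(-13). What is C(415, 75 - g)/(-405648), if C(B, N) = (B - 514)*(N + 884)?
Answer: 4631/22536 ≈ 0.20549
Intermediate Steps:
g = 117
C(B, N) = (-514 + B)*(884 + N)
C(415, 75 - g)/(-405648) = (-454376 - 514*(75 - 1*117) + 884*415 + 415*(75 - 1*117))/(-405648) = (-454376 - 514*(75 - 117) + 366860 + 415*(75 - 117))*(-1/405648) = (-454376 - 514*(-42) + 366860 + 415*(-42))*(-1/405648) = (-454376 + 21588 + 366860 - 17430)*(-1/405648) = -83358*(-1/405648) = 4631/22536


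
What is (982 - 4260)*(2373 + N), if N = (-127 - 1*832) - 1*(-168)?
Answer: -5185796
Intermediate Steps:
N = -791 (N = (-127 - 832) + 168 = -959 + 168 = -791)
(982 - 4260)*(2373 + N) = (982 - 4260)*(2373 - 791) = -3278*1582 = -5185796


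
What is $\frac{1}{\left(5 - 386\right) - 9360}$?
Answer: $- \frac{1}{9741} \approx -0.00010266$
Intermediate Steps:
$\frac{1}{\left(5 - 386\right) - 9360} = \frac{1}{-381 - 9360} = \frac{1}{-9741} = - \frac{1}{9741}$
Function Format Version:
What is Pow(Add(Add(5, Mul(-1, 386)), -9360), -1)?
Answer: Rational(-1, 9741) ≈ -0.00010266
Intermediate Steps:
Pow(Add(Add(5, Mul(-1, 386)), -9360), -1) = Pow(Add(Add(5, -386), -9360), -1) = Pow(Add(-381, -9360), -1) = Pow(-9741, -1) = Rational(-1, 9741)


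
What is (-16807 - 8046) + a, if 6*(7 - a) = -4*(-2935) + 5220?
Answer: -83018/3 ≈ -27673.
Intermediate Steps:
a = -8459/3 (a = 7 - (-4*(-2935) + 5220)/6 = 7 - (11740 + 5220)/6 = 7 - ⅙*16960 = 7 - 8480/3 = -8459/3 ≈ -2819.7)
(-16807 - 8046) + a = (-16807 - 8046) - 8459/3 = -24853 - 8459/3 = -83018/3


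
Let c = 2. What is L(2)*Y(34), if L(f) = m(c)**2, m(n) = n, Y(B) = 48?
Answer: 192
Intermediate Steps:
L(f) = 4 (L(f) = 2**2 = 4)
L(2)*Y(34) = 4*48 = 192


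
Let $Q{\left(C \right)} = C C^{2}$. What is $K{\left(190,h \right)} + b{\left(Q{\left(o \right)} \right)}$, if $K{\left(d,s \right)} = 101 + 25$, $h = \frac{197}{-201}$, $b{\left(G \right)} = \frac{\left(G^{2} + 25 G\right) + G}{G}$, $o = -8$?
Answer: $-360$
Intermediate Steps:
$Q{\left(C \right)} = C^{3}$
$b{\left(G \right)} = \frac{G^{2} + 26 G}{G}$
$h = - \frac{197}{201}$ ($h = 197 \left(- \frac{1}{201}\right) = - \frac{197}{201} \approx -0.9801$)
$K{\left(d,s \right)} = 126$
$K{\left(190,h \right)} + b{\left(Q{\left(o \right)} \right)} = 126 + \left(26 + \left(-8\right)^{3}\right) = 126 + \left(26 - 512\right) = 126 - 486 = -360$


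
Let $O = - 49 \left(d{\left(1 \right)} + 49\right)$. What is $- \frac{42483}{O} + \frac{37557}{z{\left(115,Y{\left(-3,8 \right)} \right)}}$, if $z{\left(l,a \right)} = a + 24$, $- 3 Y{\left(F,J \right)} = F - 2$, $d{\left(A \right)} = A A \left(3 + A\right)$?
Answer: $\frac{6038322}{4081} \approx 1479.6$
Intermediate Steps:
$d{\left(A \right)} = A^{2} \left(3 + A\right)$
$Y{\left(F,J \right)} = \frac{2}{3} - \frac{F}{3}$ ($Y{\left(F,J \right)} = - \frac{F - 2}{3} = - \frac{-2 + F}{3} = \frac{2}{3} - \frac{F}{3}$)
$z{\left(l,a \right)} = 24 + a$
$O = -2597$ ($O = - 49 \left(1^{2} \left(3 + 1\right) + 49\right) = - 49 \left(1 \cdot 4 + 49\right) = - 49 \left(4 + 49\right) = \left(-49\right) 53 = -2597$)
$- \frac{42483}{O} + \frac{37557}{z{\left(115,Y{\left(-3,8 \right)} \right)}} = - \frac{42483}{-2597} + \frac{37557}{24 + \left(\frac{2}{3} - -1\right)} = \left(-42483\right) \left(- \frac{1}{2597}\right) + \frac{37557}{24 + \left(\frac{2}{3} + 1\right)} = \frac{867}{53} + \frac{37557}{24 + \frac{5}{3}} = \frac{867}{53} + \frac{37557}{\frac{77}{3}} = \frac{867}{53} + 37557 \cdot \frac{3}{77} = \frac{867}{53} + \frac{112671}{77} = \frac{6038322}{4081}$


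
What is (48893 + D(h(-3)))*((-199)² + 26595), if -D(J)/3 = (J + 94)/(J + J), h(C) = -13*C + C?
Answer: 9708487399/3 ≈ 3.2362e+9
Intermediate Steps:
h(C) = -12*C
D(J) = -3*(94 + J)/(2*J) (D(J) = -3*(J + 94)/(J + J) = -3*(94 + J)/(2*J))
(48893 + D(h(-3)))*((-199)² + 26595) = (48893 + (-3/2 - 141/((-12*(-3)))))*((-199)² + 26595) = (48893 + (-3/2 - 141/36))*(39601 + 26595) = (48893 + (-3/2 - 141*1/36))*66196 = (48893 + (-3/2 - 47/12))*66196 = (48893 - 65/12)*66196 = (586651/12)*66196 = 9708487399/3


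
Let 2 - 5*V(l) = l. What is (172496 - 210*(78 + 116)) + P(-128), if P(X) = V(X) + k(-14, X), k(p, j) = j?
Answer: 131654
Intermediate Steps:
V(l) = 2/5 - l/5
P(X) = 2/5 + 4*X/5 (P(X) = (2/5 - X/5) + X = 2/5 + 4*X/5)
(172496 - 210*(78 + 116)) + P(-128) = (172496 - 210*(78 + 116)) + (2/5 + (4/5)*(-128)) = (172496 - 210*194) + (2/5 - 512/5) = (172496 - 40740) - 102 = 131756 - 102 = 131654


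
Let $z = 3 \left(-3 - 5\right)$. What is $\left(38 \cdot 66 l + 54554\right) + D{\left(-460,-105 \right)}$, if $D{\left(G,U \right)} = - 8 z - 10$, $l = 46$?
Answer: $170104$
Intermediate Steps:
$z = -24$ ($z = 3 \left(-8\right) = -24$)
$D{\left(G,U \right)} = 182$ ($D{\left(G,U \right)} = \left(-8\right) \left(-24\right) - 10 = 192 - 10 = 182$)
$\left(38 \cdot 66 l + 54554\right) + D{\left(-460,-105 \right)} = \left(38 \cdot 66 \cdot 46 + 54554\right) + 182 = \left(2508 \cdot 46 + 54554\right) + 182 = \left(115368 + 54554\right) + 182 = 169922 + 182 = 170104$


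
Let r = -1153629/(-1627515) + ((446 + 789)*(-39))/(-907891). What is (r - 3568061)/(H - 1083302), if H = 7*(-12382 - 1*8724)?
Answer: 585798667140794039/202110919173170340 ≈ 2.8984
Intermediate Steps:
r = 125084294046/164178468985 (r = -1153629*(-1/1627515) + (1235*(-39))*(-1/907891) = 128181/180835 - 48165*(-1/907891) = 128181/180835 + 48165/907891 = 125084294046/164178468985 ≈ 0.76188)
H = -147742 (H = 7*(-12382 - 8724) = 7*(-21106) = -147742)
(r - 3568061)/(H - 1083302) = (125084294046/164178468985 - 3568061)/(-147742 - 1083302) = -585798667140794039/164178468985/(-1231044) = -585798667140794039/164178468985*(-1/1231044) = 585798667140794039/202110919173170340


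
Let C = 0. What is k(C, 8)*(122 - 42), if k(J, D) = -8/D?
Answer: -80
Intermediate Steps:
k(C, 8)*(122 - 42) = (-8/8)*(122 - 42) = -8*1/8*80 = -1*80 = -80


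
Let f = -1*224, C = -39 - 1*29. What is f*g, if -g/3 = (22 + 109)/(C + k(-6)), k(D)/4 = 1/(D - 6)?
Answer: -264096/205 ≈ -1288.3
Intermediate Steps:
C = -68 (C = -39 - 29 = -68)
k(D) = 4/(-6 + D) (k(D) = 4/(D - 6) = 4/(-6 + D))
f = -224
g = 1179/205 (g = -3*(22 + 109)/(-68 + 4/(-6 - 6)) = -393/(-68 + 4/(-12)) = -393/(-68 + 4*(-1/12)) = -393/(-68 - ⅓) = -393/(-205/3) = -393*(-3)/205 = -3*(-393/205) = 1179/205 ≈ 5.7512)
f*g = -224*1179/205 = -264096/205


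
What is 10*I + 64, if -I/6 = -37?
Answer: 2284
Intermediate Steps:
I = 222 (I = -6*(-37) = 222)
10*I + 64 = 10*222 + 64 = 2220 + 64 = 2284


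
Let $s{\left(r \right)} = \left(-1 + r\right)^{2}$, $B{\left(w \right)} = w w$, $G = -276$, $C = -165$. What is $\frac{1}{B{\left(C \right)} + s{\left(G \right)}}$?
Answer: $\frac{1}{103954} \approx 9.6196 \cdot 10^{-6}$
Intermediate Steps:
$B{\left(w \right)} = w^{2}$
$\frac{1}{B{\left(C \right)} + s{\left(G \right)}} = \frac{1}{\left(-165\right)^{2} + \left(-1 - 276\right)^{2}} = \frac{1}{27225 + \left(-277\right)^{2}} = \frac{1}{27225 + 76729} = \frac{1}{103954}$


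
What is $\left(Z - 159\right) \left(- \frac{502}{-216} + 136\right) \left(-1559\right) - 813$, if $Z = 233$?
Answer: $- \frac{861770239}{54} \approx -1.5959 \cdot 10^{7}$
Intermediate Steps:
$\left(Z - 159\right) \left(- \frac{502}{-216} + 136\right) \left(-1559\right) - 813 = \left(233 - 159\right) \left(- \frac{502}{-216} + 136\right) \left(-1559\right) - 813 = 74 \left(\left(-502\right) \left(- \frac{1}{216}\right) + 136\right) \left(-1559\right) - 813 = 74 \left(\frac{251}{108} + 136\right) \left(-1559\right) - 813 = 74 \cdot \frac{14939}{108} \left(-1559\right) - 813 = \frac{552743}{54} \left(-1559\right) - 813 = - \frac{861726337}{54} - 813 = - \frac{861770239}{54}$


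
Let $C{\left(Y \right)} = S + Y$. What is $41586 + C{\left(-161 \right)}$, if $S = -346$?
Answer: $41079$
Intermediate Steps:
$C{\left(Y \right)} = -346 + Y$
$41586 + C{\left(-161 \right)} = 41586 - 507 = 41079$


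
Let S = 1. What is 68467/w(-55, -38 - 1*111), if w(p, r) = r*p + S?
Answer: 68467/8196 ≈ 8.3537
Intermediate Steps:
w(p, r) = 1 + p*r (w(p, r) = r*p + 1 = p*r + 1 = 1 + p*r)
68467/w(-55, -38 - 1*111) = 68467/(1 - 55*(-38 - 1*111)) = 68467/(1 - 55*(-38 - 111)) = 68467/(1 - 55*(-149)) = 68467/(1 + 8195) = 68467/8196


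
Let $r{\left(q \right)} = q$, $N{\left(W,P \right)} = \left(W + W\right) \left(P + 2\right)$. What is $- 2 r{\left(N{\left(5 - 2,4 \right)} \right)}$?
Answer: $-72$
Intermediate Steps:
$N{\left(W,P \right)} = 2 W \left(2 + P\right)$
$- 2 r{\left(N{\left(5 - 2,4 \right)} \right)} = - 2 \cdot 2 \left(5 - 2\right) \left(2 + 4\right) = - 2 \cdot 2 \left(5 - 2\right) 6 = - 2 \cdot 2 \cdot 3 \cdot 6 = \left(-2\right) 36 = -72$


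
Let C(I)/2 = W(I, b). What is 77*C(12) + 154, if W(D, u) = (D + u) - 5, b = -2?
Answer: 924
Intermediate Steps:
W(D, u) = -5 + D + u
C(I) = -14 + 2*I (C(I) = 2*(-5 + I - 2) = 2*(-7 + I) = -14 + 2*I)
77*C(12) + 154 = 77*(-14 + 2*12) + 154 = 77*(-14 + 24) + 154 = 77*10 + 154 = 770 + 154 = 924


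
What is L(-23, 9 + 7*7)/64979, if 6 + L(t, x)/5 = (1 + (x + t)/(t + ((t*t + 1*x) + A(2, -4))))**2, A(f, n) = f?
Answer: -7804675/20816412524 ≈ -0.00037493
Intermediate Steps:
L(t, x) = -30 + 5*(1 + (t + x)/(2 + t + x + t**2))**2 (L(t, x) = -30 + 5*(1 + (x + t)/(t + ((t*t + 1*x) + 2)))**2 = -30 + 5*(1 + (t + x)/(t + ((t**2 + x) + 2)))**2 = -30 + 5*(1 + (t + x)/(t + ((x + t**2) + 2)))**2 = -30 + 5*(1 + (t + x)/(t + (2 + x + t**2)))**2 = -30 + 5*(1 + (t + x)/(2 + t + x + t**2))**2)
L(-23, 9 + 7*7)/64979 = (-30 + 5*(2 + (-23)**2 + 2*(-23) + 2*(9 + 7*7))**2/(2 - 23 + (9 + 7*7) + (-23)**2)**2)/64979 = (-30 + 5*(2 + 529 - 46 + 2*(9 + 49))**2/(2 - 23 + (9 + 49) + 529)**2)*(1/64979) = (-30 + 5*(2 + 529 - 46 + 2*58)**2/(2 - 23 + 58 + 529)**2)*(1/64979) = (-30 + 5*(2 + 529 - 46 + 116)**2/566**2)*(1/64979) = (-30 + 5*(1/320356)*601**2)*(1/64979) = (-30 + 5*(1/320356)*361201)*(1/64979) = (-30 + 1806005/320356)*(1/64979) = -7804675/320356*1/64979 = -7804675/20816412524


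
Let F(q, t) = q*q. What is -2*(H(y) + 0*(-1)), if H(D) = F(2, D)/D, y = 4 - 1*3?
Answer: -8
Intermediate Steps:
F(q, t) = q**2
y = 1 (y = 4 - 3 = 1)
H(D) = 4/D (H(D) = 2**2/D = 4/D)
-2*(H(y) + 0*(-1)) = -2*(4/1 + 0*(-1)) = -2*(4*1 + 0) = -2*(4 + 0) = -2*4 = -8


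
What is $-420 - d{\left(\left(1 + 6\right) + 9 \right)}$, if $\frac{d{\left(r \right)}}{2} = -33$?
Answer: $-354$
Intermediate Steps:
$d{\left(r \right)} = -66$ ($d{\left(r \right)} = 2 \left(-33\right) = -66$)
$-420 - d{\left(\left(1 + 6\right) + 9 \right)} = -420 - -66 = -420 + 66 = -354$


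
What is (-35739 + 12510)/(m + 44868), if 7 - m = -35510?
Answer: -7743/26795 ≈ -0.28897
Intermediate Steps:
m = 35517 (m = 7 - 1*(-35510) = 7 + 35510 = 35517)
(-35739 + 12510)/(m + 44868) = (-35739 + 12510)/(35517 + 44868) = -23229/80385 = -23229*1/80385 = -7743/26795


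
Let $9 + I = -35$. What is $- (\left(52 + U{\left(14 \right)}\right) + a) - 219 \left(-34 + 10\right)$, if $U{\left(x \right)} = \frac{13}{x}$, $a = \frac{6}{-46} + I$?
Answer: $\frac{1689599}{322} \approx 5247.2$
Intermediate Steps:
$I = -44$ ($I = -9 - 35 = -44$)
$a = - \frac{1015}{23}$ ($a = \frac{6}{-46} - 44 = 6 \left(- \frac{1}{46}\right) - 44 = - \frac{3}{23} - 44 = - \frac{1015}{23} \approx -44.13$)
$- (\left(52 + U{\left(14 \right)}\right) + a) - 219 \left(-34 + 10\right) = - (\left(52 + \frac{13}{14}\right) - \frac{1015}{23}) - 219 \left(-34 + 10\right) = - (\left(52 + 13 \cdot \frac{1}{14}\right) - \frac{1015}{23}) - -5256 = - (\left(52 + \frac{13}{14}\right) - \frac{1015}{23}) + 5256 = - (\frac{741}{14} - \frac{1015}{23}) + 5256 = \left(-1\right) \frac{2833}{322} + 5256 = - \frac{2833}{322} + 5256 = \frac{1689599}{322}$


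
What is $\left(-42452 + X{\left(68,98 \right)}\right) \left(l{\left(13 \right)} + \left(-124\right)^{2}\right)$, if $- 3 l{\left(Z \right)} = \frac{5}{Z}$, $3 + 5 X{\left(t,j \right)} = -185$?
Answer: $- \frac{42465451744}{65} \approx -6.5332 \cdot 10^{8}$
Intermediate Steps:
$X{\left(t,j \right)} = - \frac{188}{5}$ ($X{\left(t,j \right)} = - \frac{3}{5} + \frac{1}{5} \left(-185\right) = - \frac{3}{5} - 37 = - \frac{188}{5}$)
$l{\left(Z \right)} = - \frac{5}{3 Z}$ ($l{\left(Z \right)} = - \frac{5 \frac{1}{Z}}{3} = - \frac{5}{3 Z}$)
$\left(-42452 + X{\left(68,98 \right)}\right) \left(l{\left(13 \right)} + \left(-124\right)^{2}\right) = \left(-42452 - \frac{188}{5}\right) \left(- \frac{5}{3 \cdot 13} + \left(-124\right)^{2}\right) = - \frac{212448 \left(\left(- \frac{5}{3}\right) \frac{1}{13} + 15376\right)}{5} = - \frac{212448 \left(- \frac{5}{39} + 15376\right)}{5} = \left(- \frac{212448}{5}\right) \frac{599659}{39} = - \frac{42465451744}{65}$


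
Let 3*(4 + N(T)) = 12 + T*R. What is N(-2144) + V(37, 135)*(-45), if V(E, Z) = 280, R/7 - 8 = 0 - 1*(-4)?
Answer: -72632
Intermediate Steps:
R = 84 (R = 56 + 7*(0 - 1*(-4)) = 56 + 7*(0 + 4) = 56 + 7*4 = 56 + 28 = 84)
N(T) = 28*T (N(T) = -4 + (12 + T*84)/3 = -4 + (12 + 84*T)/3 = -4 + (4 + 28*T) = 28*T)
N(-2144) + V(37, 135)*(-45) = 28*(-2144) + 280*(-45) = -60032 - 12600 = -72632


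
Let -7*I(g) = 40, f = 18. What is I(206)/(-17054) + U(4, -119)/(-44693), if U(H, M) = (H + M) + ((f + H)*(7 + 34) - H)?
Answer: -45842627/2667680477 ≈ -0.017184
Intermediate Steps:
I(g) = -40/7 (I(g) = -1/7*40 = -40/7)
U(H, M) = 738 + M + 41*H (U(H, M) = (H + M) + ((18 + H)*(7 + 34) - H) = (H + M) + ((18 + H)*41 - H) = (H + M) + ((738 + 41*H) - H) = (H + M) + (738 + 40*H) = 738 + M + 41*H)
I(206)/(-17054) + U(4, -119)/(-44693) = -40/7/(-17054) + (738 - 119 + 41*4)/(-44693) = -40/7*(-1/17054) + (738 - 119 + 164)*(-1/44693) = 20/59689 + 783*(-1/44693) = 20/59689 - 783/44693 = -45842627/2667680477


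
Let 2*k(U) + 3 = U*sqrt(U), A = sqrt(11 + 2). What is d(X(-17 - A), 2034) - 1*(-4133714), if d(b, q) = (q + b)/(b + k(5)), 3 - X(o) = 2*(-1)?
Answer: 157066859/38 + 10195*sqrt(5)/38 ≈ 4.1339e+6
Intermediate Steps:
A = sqrt(13) ≈ 3.6056
k(U) = -3/2 + U**(3/2)/2 (k(U) = -3/2 + (U*sqrt(U))/2 = -3/2 + U**(3/2)/2)
X(o) = 5 (X(o) = 3 - 2*(-1) = 3 - 1*(-2) = 3 + 2 = 5)
d(b, q) = (b + q)/(-3/2 + b + 5*sqrt(5)/2) (d(b, q) = (q + b)/(b + (-3/2 + 5**(3/2)/2)) = (b + q)/(b + (-3/2 + (5*sqrt(5))/2)) = (b + q)/(b + (-3/2 + 5*sqrt(5)/2)) = (b + q)/(-3/2 + b + 5*sqrt(5)/2))
d(X(-17 - A), 2034) - 1*(-4133714) = 2*(5 + 2034)/(-3 + 2*5 + 5*sqrt(5)) - 1*(-4133714) = 2*2039/(-3 + 10 + 5*sqrt(5)) + 4133714 = 2*2039/(7 + 5*sqrt(5)) + 4133714 = 4078/(7 + 5*sqrt(5)) + 4133714 = 4133714 + 4078/(7 + 5*sqrt(5))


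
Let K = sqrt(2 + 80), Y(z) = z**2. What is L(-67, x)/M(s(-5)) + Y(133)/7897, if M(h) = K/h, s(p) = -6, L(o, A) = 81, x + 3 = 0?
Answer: 17689/7897 - 243*sqrt(82)/41 ≈ -51.430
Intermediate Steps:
x = -3 (x = -3 + 0 = -3)
K = sqrt(82) ≈ 9.0554
M(h) = sqrt(82)/h
L(-67, x)/M(s(-5)) + Y(133)/7897 = 81/((sqrt(82)/(-6))) + 133**2/7897 = 81/((sqrt(82)*(-1/6))) + 17689*(1/7897) = 81/((-sqrt(82)/6)) + 17689/7897 = 81*(-3*sqrt(82)/41) + 17689/7897 = -243*sqrt(82)/41 + 17689/7897 = 17689/7897 - 243*sqrt(82)/41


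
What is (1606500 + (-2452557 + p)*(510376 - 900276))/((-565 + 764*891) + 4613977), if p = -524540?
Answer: 145096465850/661767 ≈ 2.1926e+5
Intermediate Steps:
(1606500 + (-2452557 + p)*(510376 - 900276))/((-565 + 764*891) + 4613977) = (1606500 + (-2452557 - 524540)*(510376 - 900276))/((-565 + 764*891) + 4613977) = (1606500 - 2977097*(-389900))/((-565 + 680724) + 4613977) = (1606500 + 1160770120300)/(680159 + 4613977) = 1160771726800/5294136 = 1160771726800*(1/5294136) = 145096465850/661767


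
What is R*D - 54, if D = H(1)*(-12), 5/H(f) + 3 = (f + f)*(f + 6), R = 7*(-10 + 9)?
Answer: -174/11 ≈ -15.818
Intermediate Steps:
R = -7 (R = 7*(-1) = -7)
H(f) = 5/(-3 + 2*f*(6 + f)) (H(f) = 5/(-3 + (f + f)*(f + 6)) = 5/(-3 + (2*f)*(6 + f)) = 5/(-3 + 2*f*(6 + f)))
D = -60/11 (D = (5/(-3 + 2*1**2 + 12*1))*(-12) = (5/(-3 + 2*1 + 12))*(-12) = (5/(-3 + 2 + 12))*(-12) = (5/11)*(-12) = -60/11 ≈ -5.4545)
R*D - 54 = -7*(-60/11) - 54 = 420/11 - 54 = -174/11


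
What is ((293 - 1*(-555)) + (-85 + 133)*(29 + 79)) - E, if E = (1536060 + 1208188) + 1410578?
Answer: -4148794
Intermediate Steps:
E = 4154826 (E = 2744248 + 1410578 = 4154826)
((293 - 1*(-555)) + (-85 + 133)*(29 + 79)) - E = ((293 - 1*(-555)) + (-85 + 133)*(29 + 79)) - 1*4154826 = ((293 + 555) + 48*108) - 4154826 = (848 + 5184) - 4154826 = 6032 - 4154826 = -4148794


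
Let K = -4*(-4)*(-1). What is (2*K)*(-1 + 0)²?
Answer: -32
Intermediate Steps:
K = -16 (K = 16*(-1) = -16)
(2*K)*(-1 + 0)² = (2*(-16))*(-1 + 0)² = -32*(-1)² = -32*1 = -32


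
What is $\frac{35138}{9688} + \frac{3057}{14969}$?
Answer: $\frac{277798469}{72509836} \approx 3.8312$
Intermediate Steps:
$\frac{35138}{9688} + \frac{3057}{14969} = 35138 \cdot \frac{1}{9688} + 3057 \cdot \frac{1}{14969} = \frac{17569}{4844} + \frac{3057}{14969} = \frac{277798469}{72509836}$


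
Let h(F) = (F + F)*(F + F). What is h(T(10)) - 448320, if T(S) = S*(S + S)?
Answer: -288320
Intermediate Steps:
T(S) = 2*S**2 (T(S) = S*(2*S) = 2*S**2)
h(F) = 4*F**2 (h(F) = (2*F)*(2*F) = 4*F**2)
h(T(10)) - 448320 = 4*(2*10**2)**2 - 448320 = 4*(2*100)**2 - 448320 = 4*200**2 - 448320 = 4*40000 - 448320 = 160000 - 448320 = -288320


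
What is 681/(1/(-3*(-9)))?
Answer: 18387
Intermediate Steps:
681/(1/(-3*(-9))) = 681/(1/27) = 681*27 = 18387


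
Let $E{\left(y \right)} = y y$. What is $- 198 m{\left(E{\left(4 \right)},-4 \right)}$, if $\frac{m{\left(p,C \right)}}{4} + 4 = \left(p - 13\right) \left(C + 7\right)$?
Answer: $-3960$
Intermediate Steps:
$E{\left(y \right)} = y^{2}$
$m{\left(p,C \right)} = -16 + 4 \left(-13 + p\right) \left(7 + C\right)$ ($m{\left(p,C \right)} = -16 + 4 \left(p - 13\right) \left(C + 7\right) = -16 + 4 \left(-13 + p\right) \left(7 + C\right)$)
$- 198 m{\left(E{\left(4 \right)},-4 \right)} = - 198 \left(-380 - -208 + 28 \cdot 4^{2} + 4 \left(-4\right) 4^{2}\right) = - 198 \left(-380 + 208 + 28 \cdot 16 + 4 \left(-4\right) 16\right) = - 198 \left(-380 + 208 + 448 - 256\right) = \left(-198\right) 20 = -3960$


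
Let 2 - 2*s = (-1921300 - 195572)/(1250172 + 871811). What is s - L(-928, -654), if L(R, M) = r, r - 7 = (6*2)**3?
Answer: -3678460086/2121983 ≈ -1733.5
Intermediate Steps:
r = 1735 (r = 7 + (6*2)**3 = 7 + 12**3 = 7 + 1728 = 1735)
s = 3180419/2121983 (s = 1 - (-1921300 - 195572)/(2*(1250172 + 871811)) = 1 - (-1058436)/2121983 = 1 - 1/2*(-2116872/2121983) = 1 + 1058436/2121983 = 3180419/2121983 ≈ 1.4988)
L(R, M) = 1735
s - L(-928, -654) = 3180419/2121983 - 1*1735 = 3180419/2121983 - 1735 = -3678460086/2121983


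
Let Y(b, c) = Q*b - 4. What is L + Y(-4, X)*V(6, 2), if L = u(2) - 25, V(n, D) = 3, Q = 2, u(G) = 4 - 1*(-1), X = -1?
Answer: -56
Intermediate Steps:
u(G) = 5 (u(G) = 4 + 1 = 5)
L = -20 (L = 5 - 25 = -20)
Y(b, c) = -4 + 2*b (Y(b, c) = 2*b - 4 = -4 + 2*b)
L + Y(-4, X)*V(6, 2) = -20 + (-4 + 2*(-4))*3 = -20 + (-4 - 8)*3 = -20 - 12*3 = -20 - 36 = -56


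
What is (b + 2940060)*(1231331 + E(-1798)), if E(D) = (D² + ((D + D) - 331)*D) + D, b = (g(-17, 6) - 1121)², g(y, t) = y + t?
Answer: 48644510515172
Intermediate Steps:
g(y, t) = t + y
b = 1281424 (b = ((6 - 17) - 1121)² = (-11 - 1121)² = (-1132)² = 1281424)
E(D) = D + D² + D*(-331 + 2*D) (E(D) = (D² + (2*D - 331)*D) + D = (D² + (-331 + 2*D)*D) + D = (D² + D*(-331 + 2*D)) + D = D + D² + D*(-331 + 2*D))
(b + 2940060)*(1231331 + E(-1798)) = (1281424 + 2940060)*(1231331 + 3*(-1798)*(-110 - 1798)) = 4221484*(1231331 + 3*(-1798)*(-1908)) = 4221484*(1231331 + 10291752) = 4221484*11523083 = 48644510515172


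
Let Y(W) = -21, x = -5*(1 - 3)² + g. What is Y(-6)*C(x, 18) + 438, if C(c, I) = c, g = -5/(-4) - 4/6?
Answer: 3383/4 ≈ 845.75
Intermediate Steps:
g = 7/12 (g = -5*(-¼) - 4*⅙ = 5/4 - ⅔ = 7/12 ≈ 0.58333)
x = -233/12 (x = -5*(1 - 3)² + 7/12 = -5*(-2)² + 7/12 = -5*4 + 7/12 = -20 + 7/12 = -233/12 ≈ -19.417)
Y(-6)*C(x, 18) + 438 = -21*(-233/12) + 438 = 1631/4 + 438 = 3383/4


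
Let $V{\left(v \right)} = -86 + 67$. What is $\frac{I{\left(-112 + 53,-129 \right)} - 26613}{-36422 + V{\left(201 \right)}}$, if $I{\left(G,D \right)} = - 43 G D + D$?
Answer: $\frac{39335}{4049} \approx 9.7147$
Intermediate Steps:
$I{\left(G,D \right)} = D - 43 D G$ ($I{\left(G,D \right)} = - 43 D G + D = D - 43 D G$)
$V{\left(v \right)} = -19$
$\frac{I{\left(-112 + 53,-129 \right)} - 26613}{-36422 + V{\left(201 \right)}} = \frac{- 129 \left(1 - 43 \left(-112 + 53\right)\right) - 26613}{-36422 - 19} = \frac{- 129 \left(1 - -2537\right) - 26613}{-36441} = \left(- 129 \left(1 + 2537\right) - 26613\right) \left(- \frac{1}{36441}\right) = \left(\left(-129\right) 2538 - 26613\right) \left(- \frac{1}{36441}\right) = \left(-327402 - 26613\right) \left(- \frac{1}{36441}\right) = \left(-354015\right) \left(- \frac{1}{36441}\right) = \frac{39335}{4049}$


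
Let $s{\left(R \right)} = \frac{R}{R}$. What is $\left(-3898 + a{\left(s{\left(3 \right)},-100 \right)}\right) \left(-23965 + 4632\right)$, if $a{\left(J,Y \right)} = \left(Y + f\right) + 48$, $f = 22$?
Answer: $75940024$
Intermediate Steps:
$s{\left(R \right)} = 1$
$a{\left(J,Y \right)} = 70 + Y$ ($a{\left(J,Y \right)} = \left(Y + 22\right) + 48 = \left(22 + Y\right) + 48 = 70 + Y$)
$\left(-3898 + a{\left(s{\left(3 \right)},-100 \right)}\right) \left(-23965 + 4632\right) = \left(-3898 + \left(70 - 100\right)\right) \left(-23965 + 4632\right) = \left(-3898 - 30\right) \left(-19333\right) = \left(-3928\right) \left(-19333\right) = 75940024$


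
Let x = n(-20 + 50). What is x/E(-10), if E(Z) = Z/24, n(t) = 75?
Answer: -180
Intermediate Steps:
x = 75
E(Z) = Z/24 (E(Z) = Z*(1/24) = Z/24)
x/E(-10) = 75/(((1/24)*(-10))) = 75/(-5/12) = 75*(-12/5) = -180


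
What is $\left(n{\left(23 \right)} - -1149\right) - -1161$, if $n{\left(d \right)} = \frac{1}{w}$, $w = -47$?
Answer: $\frac{108569}{47} \approx 2310.0$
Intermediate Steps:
$n{\left(d \right)} = - \frac{1}{47}$ ($n{\left(d \right)} = \frac{1}{-47} = - \frac{1}{47}$)
$\left(n{\left(23 \right)} - -1149\right) - -1161 = \left(- \frac{1}{47} - -1149\right) - -1161 = \left(- \frac{1}{47} + 1149\right) + 1161 = \frac{54002}{47} + 1161 = \frac{108569}{47}$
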